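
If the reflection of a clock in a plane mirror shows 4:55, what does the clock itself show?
Reflection across the vertical (12-6) axis maps a hand at angle A degrees to (360 - A) degrees, which sends a reading of T minutes past 12:00 to (720 - T) minutes past 12:00.
Mirror reads 4:55 = 295 minutes past 12:00.
Actual time: (720 - 295) mod 720 = 425 minutes = 7:05.

Final answer: 7:05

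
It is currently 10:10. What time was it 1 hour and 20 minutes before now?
Starting time: 10:10 = 610 total minutes past 12:00
Subtracting: 1 hour and 20 minutes = 80 minutes
610 - 80 = 530 minutes
= 8 hours and 50 minutes past 12:00 = 8:50

Final answer: 8:50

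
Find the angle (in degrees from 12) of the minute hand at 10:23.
The minute hand moves 6 degrees per minute.
At 10:23: 23 x 6 = 138 degrees

Final answer: 138 degrees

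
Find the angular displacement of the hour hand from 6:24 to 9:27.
The hour hand moves 0.5 degrees per minute.
Time elapsed: 9:27 - 6:24 = 183 minutes
Angular displacement: 183 x 0.5 = 91.5 degrees

Final answer: 91.5 degrees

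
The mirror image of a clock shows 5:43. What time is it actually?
Reflection across the vertical (12-6) axis maps a hand at angle A degrees to (360 - A) degrees, which sends a reading of T minutes past 12:00 to (720 - T) minutes past 12:00.
Mirror reads 5:43 = 343 minutes past 12:00.
Actual time: (720 - 343) mod 720 = 377 minutes = 6:17.

Final answer: 6:17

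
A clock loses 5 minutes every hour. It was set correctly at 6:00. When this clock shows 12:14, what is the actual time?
For every 60 true minutes, the faulty clock advances 55 minutes, so 1 faulty-clock minute corresponds to 60/55 true minutes.
From 6:00 to 12:14 on the faulty dial is 374 minutes.
True elapsed: 374 x 60/55 = 408 minutes = 6 hours and 48 minutes.
True time: 6:00 + 6 hours and 48 minutes = 12:48.

Final answer: 12:48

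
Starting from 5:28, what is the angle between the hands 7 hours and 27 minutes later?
First find the time 7 hours and 27 minutes after 5:28.
Total minutes: 5 x 60 + 28 + 7 x 60 + 27 = 775.
775 mod 720 = 55 minutes = 12:55.
Now compute the angle at 12:55:
Hour hand: 0 x 30 + 55 x 0.5 = 27.5 degrees
Minute hand: 55 x 6 = 330 degrees
Difference: |27.5 - 330| = 302.5 degrees
Smaller angle: 360 - 302.5 = 57.5 degrees

Final answer: 57.5 degrees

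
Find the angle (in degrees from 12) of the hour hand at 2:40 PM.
The hour hand moves 30 degrees per hour and 0.5 degrees per minute.
At 2:40: (2) x 30 + 40 x 0.5 = 60 + 20 = 80 degrees

Final answer: 80 degrees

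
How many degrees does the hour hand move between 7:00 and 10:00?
The hour hand moves 0.5 degrees per minute.
Time elapsed: 10:00 - 7:00 = 180 minutes
Angular displacement: 180 x 0.5 = 90 degrees

Final answer: 90 degrees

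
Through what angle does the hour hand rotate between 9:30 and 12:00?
The hour hand moves 0.5 degrees per minute.
Time elapsed: 12:00 - 9:30 = 150 minutes
Angular displacement: 150 x 0.5 = 75 degrees

Final answer: 75 degrees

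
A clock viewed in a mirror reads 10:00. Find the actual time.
Reflection across the vertical (12-6) axis maps a hand at angle A degrees to (360 - A) degrees, which sends a reading of T minutes past 12:00 to (720 - T) minutes past 12:00.
Mirror reads 10:00 = 600 minutes past 12:00.
Actual time: (720 - 600) mod 720 = 120 minutes = 2:00.

Final answer: 2:00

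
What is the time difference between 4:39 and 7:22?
From 4:39 to 7:22:
(7 x 60 + 22) - (4 x 60 + 39) = 442 - 279 = 163 minutes
= 2 hours and 43 minutes

Final answer: 2 hours and 43 minutes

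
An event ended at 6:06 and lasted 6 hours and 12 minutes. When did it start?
Starting time: 6:06 = 366 total minutes past 12:00
Subtracting: 6 hours and 12 minutes = 372 minutes
366 - 372 = -6 (negative, add 12 hours = 720) = 714 minutes
= 11 hours and 54 minutes past 12:00 = 11:54

Final answer: 11:54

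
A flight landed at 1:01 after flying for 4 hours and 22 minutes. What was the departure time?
Starting time: 1:01 = 61 total minutes past 12:00
Subtracting: 4 hours and 22 minutes = 262 minutes
61 - 262 = -201 (negative, add 12 hours = 720) = 519 minutes
= 8 hours and 39 minutes past 12:00 = 8:39

Final answer: 8:39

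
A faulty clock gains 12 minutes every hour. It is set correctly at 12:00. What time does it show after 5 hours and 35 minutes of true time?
For every 60 true minutes, the faulty clock advances 60 + 12 = 72 minutes.
True elapsed: 5 hours and 35 minutes = 335 minutes.
Faulty clock advances: 335 x 72/60 = 402 minutes (drift: 67 minutes ahead).
Shown time: 12:00 + 402 minutes = 6:42.

Final answer: 6:42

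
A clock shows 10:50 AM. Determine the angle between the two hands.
Hour hand position: 10 x 30 + 50 x 0.5 = 325 degrees
Minute hand position: 50 x 6 = 300 degrees
Difference: |325 - 300| = 25 degrees
The angle between the hands is 25 degrees

Final answer: 25 degrees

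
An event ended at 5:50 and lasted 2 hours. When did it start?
Starting time: 5:50 = 350 total minutes past 12:00
Subtracting: 2 hours = 120 minutes
350 - 120 = 230 minutes
= 3 hours and 50 minutes past 12:00 = 3:50

Final answer: 3:50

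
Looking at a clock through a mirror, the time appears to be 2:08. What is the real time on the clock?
Reflection across the vertical (12-6) axis maps a hand at angle A degrees to (360 - A) degrees, which sends a reading of T minutes past 12:00 to (720 - T) minutes past 12:00.
Mirror reads 2:08 = 128 minutes past 12:00.
Actual time: (720 - 128) mod 720 = 592 minutes = 9:52.

Final answer: 9:52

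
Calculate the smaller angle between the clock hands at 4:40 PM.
Hour hand position: 4 x 30 + 40 x 0.5 = 140 degrees
Minute hand position: 40 x 6 = 240 degrees
Difference: |140 - 240| = 100 degrees
The angle between the hands is 100 degrees

Final answer: 100 degrees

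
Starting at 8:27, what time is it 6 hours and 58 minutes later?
Starting time: 8:27
Adding 58 minutes to 27 minutes: 27 + 58 = 85 minutes = 1 hour and 25 minutes
Adding 6 hours: 8 + 6 + 1 (carry) = 15 - 12 = 3
Final time: 3:25

Final answer: 3:25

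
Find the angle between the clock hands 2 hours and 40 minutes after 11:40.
First find the time 2 hours and 40 minutes after 11:40.
Total minutes: 11 x 60 + 40 + 2 x 60 + 40 = 860.
860 mod 720 = 140 minutes = 2:20.
Now compute the angle at 2:20:
Hour hand: 2 x 30 + 20 x 0.5 = 70 degrees
Minute hand: 20 x 6 = 120 degrees
Difference: |70 - 120| = 50 degrees
The angle is 50 degrees

Final answer: 50 degrees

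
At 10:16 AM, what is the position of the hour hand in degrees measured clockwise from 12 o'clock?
The hour hand moves 30 degrees per hour and 0.5 degrees per minute.
At 10:16: (10) x 30 + 16 x 0.5 = 300 + 8 = 308 degrees

Final answer: 308 degrees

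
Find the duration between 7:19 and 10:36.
From 7:19 to 10:36:
(10 x 60 + 36) - (7 x 60 + 19) = 636 - 439 = 197 minutes
= 3 hours and 17 minutes

Final answer: 3 hours and 17 minutes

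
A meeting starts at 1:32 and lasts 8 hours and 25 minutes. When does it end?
Starting time: 1:32
Adding 25 minutes to 32 minutes: 32 + 25 = 57 minutes
Adding 8 hours: 1 + 8 = 9
Final time: 9:57

Final answer: 9:57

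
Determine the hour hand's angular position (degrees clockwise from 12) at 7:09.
The hour hand moves 30 degrees per hour and 0.5 degrees per minute.
At 7:09: (7) x 30 + 9 x 0.5 = 210 + 4.5 = 214.5 degrees

Final answer: 214.5 degrees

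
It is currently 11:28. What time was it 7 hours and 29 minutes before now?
Starting time: 11:28 = 688 total minutes past 12:00
Subtracting: 7 hours and 29 minutes = 449 minutes
688 - 449 = 239 minutes
= 3 hours and 59 minutes past 12:00 = 3:59

Final answer: 3:59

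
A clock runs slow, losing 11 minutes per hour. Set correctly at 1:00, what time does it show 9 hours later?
For every 60 true minutes, the faulty clock advances 60 - 11 = 49 minutes.
True elapsed: 9 hours = 540 minutes.
Faulty clock advances: 540 x 49/60 = 441 minutes (drift: 99 minutes behind).
Shown time: 1:00 + 441 minutes = 8:21.

Final answer: 8:21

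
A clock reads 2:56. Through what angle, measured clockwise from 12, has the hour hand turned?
The hour hand moves 30 degrees per hour and 0.5 degrees per minute.
At 2:56: (2) x 30 + 56 x 0.5 = 60 + 28 = 88 degrees

Final answer: 88 degrees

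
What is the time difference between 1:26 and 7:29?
From 1:26 to 7:29:
(7 x 60 + 29) - (1 x 60 + 26) = 449 - 86 = 363 minutes
= 6 hours and 3 minutes

Final answer: 6 hours and 3 minutes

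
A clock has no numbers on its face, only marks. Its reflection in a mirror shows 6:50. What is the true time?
Reflection across the vertical (12-6) axis maps a hand at angle A degrees to (360 - A) degrees, which sends a reading of T minutes past 12:00 to (720 - T) minutes past 12:00.
Mirror reads 6:50 = 410 minutes past 12:00.
Actual time: (720 - 410) mod 720 = 310 minutes = 5:10.

Final answer: 5:10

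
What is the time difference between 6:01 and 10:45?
From 6:01 to 10:45:
(10 x 60 + 45) - (6 x 60 + 1) = 645 - 361 = 284 minutes
= 4 hours and 44 minutes

Final answer: 4 hours and 44 minutes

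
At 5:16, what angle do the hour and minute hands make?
Hour hand position: 5 x 30 + 16 x 0.5 = 158 degrees
Minute hand position: 16 x 6 = 96 degrees
Difference: |158 - 96| = 62 degrees
The angle between the hands is 62 degrees

Final answer: 62 degrees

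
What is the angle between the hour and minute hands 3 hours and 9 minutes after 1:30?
First find the time 3 hours and 9 minutes after 1:30.
Total minutes: 1 x 60 + 30 + 3 x 60 + 9 = 279.
279 mod 720 = 279 minutes = 4:39.
Now compute the angle at 4:39:
Hour hand: 4 x 30 + 39 x 0.5 = 139.5 degrees
Minute hand: 39 x 6 = 234 degrees
Difference: |139.5 - 234| = 94.5 degrees
The angle is 94.5 degrees

Final answer: 94.5 degrees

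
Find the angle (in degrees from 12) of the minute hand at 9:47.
The minute hand moves 6 degrees per minute.
At 9:47: 47 x 6 = 282 degrees

Final answer: 282 degrees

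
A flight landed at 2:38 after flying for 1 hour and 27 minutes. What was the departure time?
Starting time: 2:38 = 158 total minutes past 12:00
Subtracting: 1 hour and 27 minutes = 87 minutes
158 - 87 = 71 minutes
= 1 hour and 11 minutes past 12:00 = 1:11

Final answer: 1:11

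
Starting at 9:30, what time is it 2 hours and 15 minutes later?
Starting time: 9:30
Adding 15 minutes to 30 minutes: 30 + 15 = 45 minutes
Adding 2 hours: 9 + 2 = 11
Final time: 11:45

Final answer: 11:45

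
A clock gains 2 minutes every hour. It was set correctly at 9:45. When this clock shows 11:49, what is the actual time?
For every 60 true minutes, the faulty clock advances 62 minutes, so 1 faulty-clock minute corresponds to 60/62 true minutes.
From 9:45 to 11:49 on the faulty dial is 124 minutes.
True elapsed: 124 x 60/62 = 120 minutes = 2 hours.
True time: 9:45 + 2 hours = 11:45.

Final answer: 11:45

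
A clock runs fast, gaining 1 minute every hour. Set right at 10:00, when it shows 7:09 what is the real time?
For every 60 true minutes, the faulty clock advances 61 minutes, so 1 faulty-clock minute corresponds to 60/61 true minutes.
From 10:00 to 7:09 on the faulty dial is 549 minutes.
True elapsed: 549 x 60/61 = 540 minutes = 9 hours.
True time: 10:00 + 9 hours = 7:00.

Final answer: 7:00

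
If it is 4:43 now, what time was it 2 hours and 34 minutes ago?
Starting time: 4:43 = 283 total minutes past 12:00
Subtracting: 2 hours and 34 minutes = 154 minutes
283 - 154 = 129 minutes
= 2 hours and 9 minutes past 12:00 = 2:09

Final answer: 2:09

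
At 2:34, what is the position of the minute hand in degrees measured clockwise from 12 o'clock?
The minute hand moves 6 degrees per minute.
At 2:34: 34 x 6 = 204 degrees

Final answer: 204 degrees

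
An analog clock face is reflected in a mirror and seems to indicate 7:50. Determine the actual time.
Reflection across the vertical (12-6) axis maps a hand at angle A degrees to (360 - A) degrees, which sends a reading of T minutes past 12:00 to (720 - T) minutes past 12:00.
Mirror reads 7:50 = 470 minutes past 12:00.
Actual time: (720 - 470) mod 720 = 250 minutes = 4:10.

Final answer: 4:10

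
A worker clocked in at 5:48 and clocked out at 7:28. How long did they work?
From 5:48 to 7:28:
(7 x 60 + 28) - (5 x 60 + 48) = 448 - 348 = 100 minutes
= 1 hour and 40 minutes

Final answer: 1 hour and 40 minutes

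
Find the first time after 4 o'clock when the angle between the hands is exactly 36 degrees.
At t minutes past 4:00, the hour hand is at 30 x 4 + 0.5t degrees and the minute hand is at 6t degrees.
The smaller angle between them is 36 degrees when |30H - 5.5t| = 36 or |30H - 5.5t| = 324.
With H = 4, solve 30 x 4 - 5.5t = +/- target for each target:
  t = (30 x 4 - 36) / 5.5 = 15.27
  t = (30 x 4 + 36) / 5.5 = 28.36
  t = (30 x 4 - 324) / 5.5 = -37.09 (outside (0, 60))
  t = (30 x 4 + 324) / 5.5 = 80.73 (outside (0, 60))
Valid solutions in (0, 60): {15.27, 28.36} minutes.
The first occurrence is t = 15.27 minutes.
The hands form a 36-degree angle at 15.27 minutes past 4:00.

Final answer: 15.27 minutes past 4:00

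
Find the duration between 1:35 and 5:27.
From 1:35 to 5:27:
(5 x 60 + 27) - (1 x 60 + 35) = 327 - 95 = 232 minutes
= 3 hours and 52 minutes

Final answer: 3 hours and 52 minutes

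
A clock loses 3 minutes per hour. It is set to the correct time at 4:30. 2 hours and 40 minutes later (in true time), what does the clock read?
For every 60 true minutes, the faulty clock advances 60 - 3 = 57 minutes.
True elapsed: 2 hours and 40 minutes = 160 minutes.
Faulty clock advances: 160 x 57/60 = 152 minutes (drift: 8 minutes behind).
Shown time: 4:30 + 152 minutes = 7:02.

Final answer: 7:02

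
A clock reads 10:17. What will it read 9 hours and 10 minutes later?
Starting time: 10:17
Adding 10 minutes to 17 minutes: 17 + 10 = 27 minutes
Adding 9 hours: 10 + 9 = 19 - 12 = 7
Final time: 7:27

Final answer: 7:27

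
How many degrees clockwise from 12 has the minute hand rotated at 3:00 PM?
The minute hand moves 6 degrees per minute.
At 3:00: 0 x 6 = 0 degrees

Final answer: 0 degrees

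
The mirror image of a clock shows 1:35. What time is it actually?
Reflection across the vertical (12-6) axis maps a hand at angle A degrees to (360 - A) degrees, which sends a reading of T minutes past 12:00 to (720 - T) minutes past 12:00.
Mirror reads 1:35 = 95 minutes past 12:00.
Actual time: (720 - 95) mod 720 = 625 minutes = 10:25.

Final answer: 10:25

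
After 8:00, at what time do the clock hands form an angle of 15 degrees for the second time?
At t minutes past 8:00, the hour hand is at 30 x 8 + 0.5t degrees and the minute hand is at 6t degrees.
The smaller angle between them is 15 degrees when |30H - 5.5t| = 15 or |30H - 5.5t| = 345.
With H = 8, solve 30 x 8 - 5.5t = +/- target for each target:
  t = (30 x 8 - 15) / 5.5 = 40.91
  t = (30 x 8 + 15) / 5.5 = 46.36
  t = (30 x 8 - 345) / 5.5 = -19.09 (outside (0, 60))
  t = (30 x 8 + 345) / 5.5 = 106.36 (outside (0, 60))
Valid solutions in (0, 60): {40.91, 46.36} minutes.
The second occurrence is t = 46.36 minutes.
The hands form a 15-degree angle at 46.36 minutes past 8:00.

Final answer: 46.36 minutes past 8:00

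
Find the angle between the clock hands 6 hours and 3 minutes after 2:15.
First find the time 6 hours and 3 minutes after 2:15.
Total minutes: 2 x 60 + 15 + 6 x 60 + 3 = 498.
498 mod 720 = 498 minutes = 8:18.
Now compute the angle at 8:18:
Hour hand: 8 x 30 + 18 x 0.5 = 249 degrees
Minute hand: 18 x 6 = 108 degrees
Difference: |249 - 108| = 141 degrees
The angle is 141 degrees

Final answer: 141 degrees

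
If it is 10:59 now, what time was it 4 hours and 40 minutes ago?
Starting time: 10:59 = 659 total minutes past 12:00
Subtracting: 4 hours and 40 minutes = 280 minutes
659 - 280 = 379 minutes
= 6 hours and 19 minutes past 12:00 = 6:19

Final answer: 6:19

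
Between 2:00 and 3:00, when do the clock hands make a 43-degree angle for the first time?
At t minutes past 2:00, the hour hand is at 30 x 2 + 0.5t degrees and the minute hand is at 6t degrees.
The smaller angle between them is 43 degrees when |30H - 5.5t| = 43 or |30H - 5.5t| = 317.
With H = 2, solve 30 x 2 - 5.5t = +/- target for each target:
  t = (30 x 2 - 43) / 5.5 = 3.09
  t = (30 x 2 + 43) / 5.5 = 18.73
  t = (30 x 2 - 317) / 5.5 = -46.73 (outside (0, 60))
  t = (30 x 2 + 317) / 5.5 = 68.55 (outside (0, 60))
Valid solutions in (0, 60): {3.09, 18.73} minutes.
The first occurrence is t = 3.09 minutes.
The hands form a 43-degree angle at 3.09 minutes past 2:00.

Final answer: 3.09 minutes past 2:00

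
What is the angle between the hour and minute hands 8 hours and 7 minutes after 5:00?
First find the time 8 hours and 7 minutes after 5:00.
Total minutes: 5 x 60 + 0 + 8 x 60 + 7 = 787.
787 mod 720 = 67 minutes = 1:07.
Now compute the angle at 1:07:
Hour hand: 1 x 30 + 7 x 0.5 = 33.5 degrees
Minute hand: 7 x 6 = 42 degrees
Difference: |33.5 - 42| = 8.5 degrees
The angle is 8.5 degrees

Final answer: 8.5 degrees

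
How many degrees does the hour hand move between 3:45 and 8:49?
The hour hand moves 0.5 degrees per minute.
Time elapsed: 8:49 - 3:45 = 304 minutes
Angular displacement: 304 x 0.5 = 152 degrees

Final answer: 152 degrees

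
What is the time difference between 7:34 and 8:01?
From 7:34 to 8:01:
(8 x 60 + 1) - (7 x 60 + 34) = 481 - 454 = 27 minutes
= 27 minutes

Final answer: 27 minutes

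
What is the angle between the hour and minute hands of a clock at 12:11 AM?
Hour hand position: 0 x 30 + 11 x 0.5 = 5.5 degrees
Minute hand position: 11 x 6 = 66 degrees
Difference: |5.5 - 66| = 60.5 degrees
The angle between the hands is 60.5 degrees

Final answer: 60.5 degrees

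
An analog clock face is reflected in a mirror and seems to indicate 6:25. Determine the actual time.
Reflection across the vertical (12-6) axis maps a hand at angle A degrees to (360 - A) degrees, which sends a reading of T minutes past 12:00 to (720 - T) minutes past 12:00.
Mirror reads 6:25 = 385 minutes past 12:00.
Actual time: (720 - 385) mod 720 = 335 minutes = 5:35.

Final answer: 5:35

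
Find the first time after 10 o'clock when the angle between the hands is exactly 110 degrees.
At t minutes past 10:00, the hour hand is at 30 x 10 + 0.5t degrees and the minute hand is at 6t degrees.
The smaller angle between them is 110 degrees when |30H - 5.5t| = 110 or |30H - 5.5t| = 250.
With H = 10, solve 30 x 10 - 5.5t = +/- target for each target:
  t = (30 x 10 - 110) / 5.5 = 34.55
  t = (30 x 10 + 110) / 5.5 = 74.55 (outside (0, 60))
  t = (30 x 10 - 250) / 5.5 = 9.09
  t = (30 x 10 + 250) / 5.5 = 100 (outside (0, 60))
Valid solutions in (0, 60): {9.09, 34.55} minutes.
The first occurrence is t = 9.09 minutes.
The hands form a 110-degree angle at 9.09 minutes past 10:00.

Final answer: 9.09 minutes past 10:00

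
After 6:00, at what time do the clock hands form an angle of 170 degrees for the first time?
At t minutes past 6:00, the hour hand is at 30 x 6 + 0.5t degrees and the minute hand is at 6t degrees.
The smaller angle between them is 170 degrees when |30H - 5.5t| = 170 or |30H - 5.5t| = 190.
With H = 6, solve 30 x 6 - 5.5t = +/- target for each target:
  t = (30 x 6 - 170) / 5.5 = 1.82
  t = (30 x 6 + 170) / 5.5 = 63.64 (outside (0, 60))
  t = (30 x 6 - 190) / 5.5 = -1.82 (outside (0, 60))
  t = (30 x 6 + 190) / 5.5 = 67.27 (outside (0, 60))
Valid solutions in (0, 60): {1.82} minutes.
The first occurrence is t = 1.82 minutes.
The hands form a 170-degree angle at 1.82 minutes past 6:00.

Final answer: 1.82 minutes past 6:00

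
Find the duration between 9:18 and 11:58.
From 9:18 to 11:58:
(11 x 60 + 58) - (9 x 60 + 18) = 718 - 558 = 160 minutes
= 2 hours and 40 minutes

Final answer: 2 hours and 40 minutes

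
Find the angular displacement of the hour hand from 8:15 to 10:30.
The hour hand moves 0.5 degrees per minute.
Time elapsed: 10:30 - 8:15 = 135 minutes
Angular displacement: 135 x 0.5 = 67.5 degrees

Final answer: 67.5 degrees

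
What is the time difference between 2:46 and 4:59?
From 2:46 to 4:59:
(4 x 60 + 59) - (2 x 60 + 46) = 299 - 166 = 133 minutes
= 2 hours and 13 minutes

Final answer: 2 hours and 13 minutes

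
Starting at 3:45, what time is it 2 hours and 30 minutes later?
Starting time: 3:45
Adding 30 minutes to 45 minutes: 45 + 30 = 75 minutes = 1 hour and 15 minutes
Adding 2 hours: 3 + 2 + 1 (carry) = 6
Final time: 6:15

Final answer: 6:15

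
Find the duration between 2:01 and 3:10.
From 2:01 to 3:10:
(3 x 60 + 10) - (2 x 60 + 1) = 190 - 121 = 69 minutes
= 1 hour and 9 minutes

Final answer: 1 hour and 9 minutes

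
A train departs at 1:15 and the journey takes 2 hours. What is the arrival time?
Starting time: 1:15
Adding 0 minutes to 15 minutes: 15 + 0 = 15 minutes
Adding 2 hours: 1 + 2 = 3
Final time: 3:15

Final answer: 3:15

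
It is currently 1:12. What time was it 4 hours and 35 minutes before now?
Starting time: 1:12 = 72 total minutes past 12:00
Subtracting: 4 hours and 35 minutes = 275 minutes
72 - 275 = -203 (negative, add 12 hours = 720) = 517 minutes
= 8 hours and 37 minutes past 12:00 = 8:37

Final answer: 8:37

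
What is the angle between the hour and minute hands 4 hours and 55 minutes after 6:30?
First find the time 4 hours and 55 minutes after 6:30.
Total minutes: 6 x 60 + 30 + 4 x 60 + 55 = 685.
685 mod 720 = 685 minutes = 11:25.
Now compute the angle at 11:25:
Hour hand: 11 x 30 + 25 x 0.5 = 342.5 degrees
Minute hand: 25 x 6 = 150 degrees
Difference: |342.5 - 150| = 192.5 degrees
Smaller angle: 360 - 192.5 = 167.5 degrees

Final answer: 167.5 degrees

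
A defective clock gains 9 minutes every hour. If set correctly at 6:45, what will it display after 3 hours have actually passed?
For every 60 true minutes, the faulty clock advances 60 + 9 = 69 minutes.
True elapsed: 3 hours = 180 minutes.
Faulty clock advances: 180 x 69/60 = 207 minutes (drift: 27 minutes ahead).
Shown time: 6:45 + 207 minutes = 10:12.

Final answer: 10:12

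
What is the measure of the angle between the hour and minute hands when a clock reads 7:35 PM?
Hour hand position: 7 x 30 + 35 x 0.5 = 227.5 degrees
Minute hand position: 35 x 6 = 210 degrees
Difference: |227.5 - 210| = 17.5 degrees
The angle between the hands is 17.5 degrees

Final answer: 17.5 degrees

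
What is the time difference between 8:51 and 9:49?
From 8:51 to 9:49:
(9 x 60 + 49) - (8 x 60 + 51) = 589 - 531 = 58 minutes
= 58 minutes

Final answer: 58 minutes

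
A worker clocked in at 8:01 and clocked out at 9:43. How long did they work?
From 8:01 to 9:43:
(9 x 60 + 43) - (8 x 60 + 1) = 583 - 481 = 102 minutes
= 1 hour and 42 minutes

Final answer: 1 hour and 42 minutes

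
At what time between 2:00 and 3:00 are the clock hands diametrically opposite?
For hands to be 180 degrees apart: |30H - 5.5t| = 180
With H = 2: t = (30 x 2 + 180)/5.5 = 43.64 or t = (30 x 2 - 180)/5.5 = -21.82
First valid solution (0 < t < 60): t = 43.64 minutes
The hands are opposite at 43.64 minutes past 2:00.

Final answer: 43.64 minutes past 2:00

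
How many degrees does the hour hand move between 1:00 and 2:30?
The hour hand moves 0.5 degrees per minute.
Time elapsed: 2:30 - 1:00 = 90 minutes
Angular displacement: 90 x 0.5 = 45 degrees

Final answer: 45 degrees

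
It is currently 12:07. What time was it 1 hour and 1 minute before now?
Starting time: 12:07 = 7 total minutes past 12:00
Subtracting: 1 hour and 1 minute = 61 minutes
7 - 61 = -54 (negative, add 12 hours = 720) = 666 minutes
= 11 hours and 6 minutes past 12:00 = 11:06

Final answer: 11:06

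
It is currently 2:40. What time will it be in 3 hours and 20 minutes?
Starting time: 2:40
Adding 20 minutes to 40 minutes: 40 + 20 = 60 minutes = 1 hour
Adding 3 hours: 2 + 3 + 1 (carry) = 6
Final time: 6:00

Final answer: 6:00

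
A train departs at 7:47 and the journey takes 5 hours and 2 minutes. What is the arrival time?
Starting time: 7:47
Adding 2 minutes to 47 minutes: 47 + 2 = 49 minutes
Adding 5 hours: 7 + 5 = 12
Final time: 12:49

Final answer: 12:49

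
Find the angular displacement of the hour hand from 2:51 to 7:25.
The hour hand moves 0.5 degrees per minute.
Time elapsed: 7:25 - 2:51 = 274 minutes
Angular displacement: 274 x 0.5 = 137 degrees

Final answer: 137 degrees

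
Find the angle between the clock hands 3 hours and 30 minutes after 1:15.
First find the time 3 hours and 30 minutes after 1:15.
Total minutes: 1 x 60 + 15 + 3 x 60 + 30 = 285.
285 mod 720 = 285 minutes = 4:45.
Now compute the angle at 4:45:
Hour hand: 4 x 30 + 45 x 0.5 = 142.5 degrees
Minute hand: 45 x 6 = 270 degrees
Difference: |142.5 - 270| = 127.5 degrees
The angle is 127.5 degrees

Final answer: 127.5 degrees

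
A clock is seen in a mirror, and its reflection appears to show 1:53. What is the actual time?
Reflection across the vertical (12-6) axis maps a hand at angle A degrees to (360 - A) degrees, which sends a reading of T minutes past 12:00 to (720 - T) minutes past 12:00.
Mirror reads 1:53 = 113 minutes past 12:00.
Actual time: (720 - 113) mod 720 = 607 minutes = 10:07.

Final answer: 10:07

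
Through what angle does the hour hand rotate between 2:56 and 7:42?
The hour hand moves 0.5 degrees per minute.
Time elapsed: 7:42 - 2:56 = 286 minutes
Angular displacement: 286 x 0.5 = 143 degrees

Final answer: 143 degrees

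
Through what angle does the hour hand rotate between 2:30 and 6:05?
The hour hand moves 0.5 degrees per minute.
Time elapsed: 6:05 - 2:30 = 215 minutes
Angular displacement: 215 x 0.5 = 107.5 degrees

Final answer: 107.5 degrees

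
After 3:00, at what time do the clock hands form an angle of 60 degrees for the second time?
At t minutes past 3:00, the hour hand is at 30 x 3 + 0.5t degrees and the minute hand is at 6t degrees.
The smaller angle between them is 60 degrees when |30H - 5.5t| = 60 or |30H - 5.5t| = 300.
With H = 3, solve 30 x 3 - 5.5t = +/- target for each target:
  t = (30 x 3 - 60) / 5.5 = 5.45
  t = (30 x 3 + 60) / 5.5 = 27.27
  t = (30 x 3 - 300) / 5.5 = -38.18 (outside (0, 60))
  t = (30 x 3 + 300) / 5.5 = 70.91 (outside (0, 60))
Valid solutions in (0, 60): {5.45, 27.27} minutes.
The second occurrence is t = 27.27 minutes.
The hands form a 60-degree angle at 27.27 minutes past 3:00.

Final answer: 27.27 minutes past 3:00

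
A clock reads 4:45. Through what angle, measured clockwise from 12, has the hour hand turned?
The hour hand moves 30 degrees per hour and 0.5 degrees per minute.
At 4:45: (4) x 30 + 45 x 0.5 = 120 + 22.5 = 142.5 degrees

Final answer: 142.5 degrees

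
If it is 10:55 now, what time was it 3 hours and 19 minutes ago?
Starting time: 10:55 = 655 total minutes past 12:00
Subtracting: 3 hours and 19 minutes = 199 minutes
655 - 199 = 456 minutes
= 7 hours and 36 minutes past 12:00 = 7:36

Final answer: 7:36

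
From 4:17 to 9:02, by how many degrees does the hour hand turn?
The hour hand moves 0.5 degrees per minute.
Time elapsed: 9:02 - 4:17 = 285 minutes
Angular displacement: 285 x 0.5 = 142.5 degrees

Final answer: 142.5 degrees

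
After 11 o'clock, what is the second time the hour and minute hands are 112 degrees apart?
At t minutes past 11:00, the hour hand is at 30 x 11 + 0.5t degrees and the minute hand is at 6t degrees.
The smaller angle between them is 112 degrees when |30H - 5.5t| = 112 or |30H - 5.5t| = 248.
With H = 11, solve 30 x 11 - 5.5t = +/- target for each target:
  t = (30 x 11 - 112) / 5.5 = 39.64
  t = (30 x 11 + 112) / 5.5 = 80.36 (outside (0, 60))
  t = (30 x 11 - 248) / 5.5 = 14.91
  t = (30 x 11 + 248) / 5.5 = 105.09 (outside (0, 60))
Valid solutions in (0, 60): {14.91, 39.64} minutes.
The second occurrence is t = 39.64 minutes.
The hands form a 112-degree angle at 39.64 minutes past 11:00.

Final answer: 39.64 minutes past 11:00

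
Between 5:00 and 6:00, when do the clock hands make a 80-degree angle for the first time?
At t minutes past 5:00, the hour hand is at 30 x 5 + 0.5t degrees and the minute hand is at 6t degrees.
The smaller angle between them is 80 degrees when |30H - 5.5t| = 80 or |30H - 5.5t| = 280.
With H = 5, solve 30 x 5 - 5.5t = +/- target for each target:
  t = (30 x 5 - 80) / 5.5 = 12.73
  t = (30 x 5 + 80) / 5.5 = 41.82
  t = (30 x 5 - 280) / 5.5 = -23.64 (outside (0, 60))
  t = (30 x 5 + 280) / 5.5 = 78.18 (outside (0, 60))
Valid solutions in (0, 60): {12.73, 41.82} minutes.
The first occurrence is t = 12.73 minutes.
The hands form a 80-degree angle at 12.73 minutes past 5:00.

Final answer: 12.73 minutes past 5:00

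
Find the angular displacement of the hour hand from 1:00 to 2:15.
The hour hand moves 0.5 degrees per minute.
Time elapsed: 2:15 - 1:00 = 75 minutes
Angular displacement: 75 x 0.5 = 37.5 degrees

Final answer: 37.5 degrees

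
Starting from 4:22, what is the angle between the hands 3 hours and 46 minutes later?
First find the time 3 hours and 46 minutes after 4:22.
Total minutes: 4 x 60 + 22 + 3 x 60 + 46 = 488.
488 mod 720 = 488 minutes = 8:08.
Now compute the angle at 8:08:
Hour hand: 8 x 30 + 8 x 0.5 = 244 degrees
Minute hand: 8 x 6 = 48 degrees
Difference: |244 - 48| = 196 degrees
Smaller angle: 360 - 196 = 164 degrees

Final answer: 164 degrees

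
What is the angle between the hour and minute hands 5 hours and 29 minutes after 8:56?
First find the time 5 hours and 29 minutes after 8:56.
Total minutes: 8 x 60 + 56 + 5 x 60 + 29 = 865.
865 mod 720 = 145 minutes = 2:25.
Now compute the angle at 2:25:
Hour hand: 2 x 30 + 25 x 0.5 = 72.5 degrees
Minute hand: 25 x 6 = 150 degrees
Difference: |72.5 - 150| = 77.5 degrees
The angle is 77.5 degrees

Final answer: 77.5 degrees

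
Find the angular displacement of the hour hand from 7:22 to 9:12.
The hour hand moves 0.5 degrees per minute.
Time elapsed: 9:12 - 7:22 = 110 minutes
Angular displacement: 110 x 0.5 = 55 degrees

Final answer: 55 degrees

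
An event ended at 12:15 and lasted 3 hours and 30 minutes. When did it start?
Starting time: 12:15 = 15 total minutes past 12:00
Subtracting: 3 hours and 30 minutes = 210 minutes
15 - 210 = -195 (negative, add 12 hours = 720) = 525 minutes
= 8 hours and 45 minutes past 12:00 = 8:45

Final answer: 8:45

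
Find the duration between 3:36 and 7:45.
From 3:36 to 7:45:
(7 x 60 + 45) - (3 x 60 + 36) = 465 - 216 = 249 minutes
= 4 hours and 9 minutes

Final answer: 4 hours and 9 minutes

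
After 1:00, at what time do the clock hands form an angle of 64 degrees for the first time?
At t minutes past 1:00, the hour hand is at 30 x 1 + 0.5t degrees and the minute hand is at 6t degrees.
The smaller angle between them is 64 degrees when |30H - 5.5t| = 64 or |30H - 5.5t| = 296.
With H = 1, solve 30 x 1 - 5.5t = +/- target for each target:
  t = (30 x 1 - 64) / 5.5 = -6.18 (outside (0, 60))
  t = (30 x 1 + 64) / 5.5 = 17.09
  t = (30 x 1 - 296) / 5.5 = -48.36 (outside (0, 60))
  t = (30 x 1 + 296) / 5.5 = 59.27
Valid solutions in (0, 60): {17.09, 59.27} minutes.
The first occurrence is t = 17.09 minutes.
The hands form a 64-degree angle at 17.09 minutes past 1:00.

Final answer: 17.09 minutes past 1:00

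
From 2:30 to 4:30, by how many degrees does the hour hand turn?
The hour hand moves 0.5 degrees per minute.
Time elapsed: 4:30 - 2:30 = 120 minutes
Angular displacement: 120 x 0.5 = 60 degrees

Final answer: 60 degrees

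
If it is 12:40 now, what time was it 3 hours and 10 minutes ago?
Starting time: 12:40 = 40 total minutes past 12:00
Subtracting: 3 hours and 10 minutes = 190 minutes
40 - 190 = -150 (negative, add 12 hours = 720) = 570 minutes
= 9 hours and 30 minutes past 12:00 = 9:30

Final answer: 9:30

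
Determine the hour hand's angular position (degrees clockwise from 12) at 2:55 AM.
The hour hand moves 30 degrees per hour and 0.5 degrees per minute.
At 2:55: (2) x 30 + 55 x 0.5 = 60 + 27.5 = 87.5 degrees

Final answer: 87.5 degrees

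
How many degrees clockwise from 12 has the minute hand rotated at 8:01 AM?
The minute hand moves 6 degrees per minute.
At 8:01: 1 x 6 = 6 degrees

Final answer: 6 degrees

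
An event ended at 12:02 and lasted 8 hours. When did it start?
Starting time: 12:02 = 2 total minutes past 12:00
Subtracting: 8 hours = 480 minutes
2 - 480 = -478 (negative, add 12 hours = 720) = 242 minutes
= 4 hours and 2 minutes past 12:00 = 4:02

Final answer: 4:02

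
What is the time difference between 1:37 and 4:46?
From 1:37 to 4:46:
(4 x 60 + 46) - (1 x 60 + 37) = 286 - 97 = 189 minutes
= 3 hours and 9 minutes

Final answer: 3 hours and 9 minutes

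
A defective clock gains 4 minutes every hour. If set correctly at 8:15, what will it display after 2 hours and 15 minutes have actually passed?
For every 60 true minutes, the faulty clock advances 60 + 4 = 64 minutes.
True elapsed: 2 hours and 15 minutes = 135 minutes.
Faulty clock advances: 135 x 64/60 = 144 minutes (drift: 9 minutes ahead).
Shown time: 8:15 + 144 minutes = 10:39.

Final answer: 10:39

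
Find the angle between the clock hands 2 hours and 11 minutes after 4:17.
First find the time 2 hours and 11 minutes after 4:17.
Total minutes: 4 x 60 + 17 + 2 x 60 + 11 = 388.
388 mod 720 = 388 minutes = 6:28.
Now compute the angle at 6:28:
Hour hand: 6 x 30 + 28 x 0.5 = 194 degrees
Minute hand: 28 x 6 = 168 degrees
Difference: |194 - 168| = 26 degrees
The angle is 26 degrees

Final answer: 26 degrees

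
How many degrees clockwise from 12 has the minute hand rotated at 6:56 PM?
The minute hand moves 6 degrees per minute.
At 6:56: 56 x 6 = 336 degrees

Final answer: 336 degrees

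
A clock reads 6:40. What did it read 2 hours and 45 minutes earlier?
Starting time: 6:40 = 400 total minutes past 12:00
Subtracting: 2 hours and 45 minutes = 165 minutes
400 - 165 = 235 minutes
= 3 hours and 55 minutes past 12:00 = 3:55

Final answer: 3:55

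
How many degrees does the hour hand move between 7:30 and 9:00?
The hour hand moves 0.5 degrees per minute.
Time elapsed: 9:00 - 7:30 = 90 minutes
Angular displacement: 90 x 0.5 = 45 degrees

Final answer: 45 degrees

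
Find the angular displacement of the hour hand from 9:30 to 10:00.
The hour hand moves 0.5 degrees per minute.
Time elapsed: 10:00 - 9:30 = 30 minutes
Angular displacement: 30 x 0.5 = 15 degrees

Final answer: 15 degrees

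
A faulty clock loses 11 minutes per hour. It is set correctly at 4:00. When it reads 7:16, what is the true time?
For every 60 true minutes, the faulty clock advances 49 minutes, so 1 faulty-clock minute corresponds to 60/49 true minutes.
From 4:00 to 7:16 on the faulty dial is 196 minutes.
True elapsed: 196 x 60/49 = 240 minutes = 4 hours.
True time: 4:00 + 4 hours = 8:00.

Final answer: 8:00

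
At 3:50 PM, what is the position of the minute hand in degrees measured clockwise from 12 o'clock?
The minute hand moves 6 degrees per minute.
At 3:50: 50 x 6 = 300 degrees

Final answer: 300 degrees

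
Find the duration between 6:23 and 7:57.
From 6:23 to 7:57:
(7 x 60 + 57) - (6 x 60 + 23) = 477 - 383 = 94 minutes
= 1 hour and 34 minutes

Final answer: 1 hour and 34 minutes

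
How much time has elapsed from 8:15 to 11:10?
From 8:15 to 11:10:
(11 x 60 + 10) - (8 x 60 + 15) = 670 - 495 = 175 minutes
= 2 hours and 55 minutes

Final answer: 2 hours and 55 minutes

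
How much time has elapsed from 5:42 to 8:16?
From 5:42 to 8:16:
(8 x 60 + 16) - (5 x 60 + 42) = 496 - 342 = 154 minutes
= 2 hours and 34 minutes

Final answer: 2 hours and 34 minutes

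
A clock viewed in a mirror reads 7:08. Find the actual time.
Reflection across the vertical (12-6) axis maps a hand at angle A degrees to (360 - A) degrees, which sends a reading of T minutes past 12:00 to (720 - T) minutes past 12:00.
Mirror reads 7:08 = 428 minutes past 12:00.
Actual time: (720 - 428) mod 720 = 292 minutes = 4:52.

Final answer: 4:52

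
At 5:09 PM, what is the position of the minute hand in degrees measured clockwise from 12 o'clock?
The minute hand moves 6 degrees per minute.
At 5:09: 9 x 6 = 54 degrees

Final answer: 54 degrees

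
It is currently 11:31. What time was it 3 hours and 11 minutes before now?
Starting time: 11:31 = 691 total minutes past 12:00
Subtracting: 3 hours and 11 minutes = 191 minutes
691 - 191 = 500 minutes
= 8 hours and 20 minutes past 12:00 = 8:20

Final answer: 8:20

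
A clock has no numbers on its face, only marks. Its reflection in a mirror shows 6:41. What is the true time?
Reflection across the vertical (12-6) axis maps a hand at angle A degrees to (360 - A) degrees, which sends a reading of T minutes past 12:00 to (720 - T) minutes past 12:00.
Mirror reads 6:41 = 401 minutes past 12:00.
Actual time: (720 - 401) mod 720 = 319 minutes = 5:19.

Final answer: 5:19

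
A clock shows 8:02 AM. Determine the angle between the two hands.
Hour hand position: 8 x 30 + 2 x 0.5 = 241 degrees
Minute hand position: 2 x 6 = 12 degrees
Difference: |241 - 12| = 229 degrees
Since 229 > 180, the smaller angle is 360 - 229 = 131 degrees

Final answer: 131 degrees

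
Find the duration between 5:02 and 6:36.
From 5:02 to 6:36:
(6 x 60 + 36) - (5 x 60 + 2) = 396 - 302 = 94 minutes
= 1 hour and 34 minutes

Final answer: 1 hour and 34 minutes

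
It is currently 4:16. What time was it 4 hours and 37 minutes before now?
Starting time: 4:16 = 256 total minutes past 12:00
Subtracting: 4 hours and 37 minutes = 277 minutes
256 - 277 = -21 (negative, add 12 hours = 720) = 699 minutes
= 11 hours and 39 minutes past 12:00 = 11:39

Final answer: 11:39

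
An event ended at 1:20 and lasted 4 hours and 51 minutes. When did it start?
Starting time: 1:20 = 80 total minutes past 12:00
Subtracting: 4 hours and 51 minutes = 291 minutes
80 - 291 = -211 (negative, add 12 hours = 720) = 509 minutes
= 8 hours and 29 minutes past 12:00 = 8:29

Final answer: 8:29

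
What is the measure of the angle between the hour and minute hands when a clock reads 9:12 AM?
Hour hand position: 9 x 30 + 12 x 0.5 = 276 degrees
Minute hand position: 12 x 6 = 72 degrees
Difference: |276 - 72| = 204 degrees
Since 204 > 180, the smaller angle is 360 - 204 = 156 degrees

Final answer: 156 degrees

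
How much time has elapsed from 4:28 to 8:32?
From 4:28 to 8:32:
(8 x 60 + 32) - (4 x 60 + 28) = 512 - 268 = 244 minutes
= 4 hours and 4 minutes

Final answer: 4 hours and 4 minutes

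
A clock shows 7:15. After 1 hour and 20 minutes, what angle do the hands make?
First find the time 1 hour and 20 minutes after 7:15.
Total minutes: 7 x 60 + 15 + 1 x 60 + 20 = 515.
515 mod 720 = 515 minutes = 8:35.
Now compute the angle at 8:35:
Hour hand: 8 x 30 + 35 x 0.5 = 257.5 degrees
Minute hand: 35 x 6 = 210 degrees
Difference: |257.5 - 210| = 47.5 degrees
The angle is 47.5 degrees

Final answer: 47.5 degrees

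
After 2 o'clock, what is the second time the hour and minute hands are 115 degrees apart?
At t minutes past 2:00, the hour hand is at 30 x 2 + 0.5t degrees and the minute hand is at 6t degrees.
The smaller angle between them is 115 degrees when |30H - 5.5t| = 115 or |30H - 5.5t| = 245.
With H = 2, solve 30 x 2 - 5.5t = +/- target for each target:
  t = (30 x 2 - 115) / 5.5 = -10 (outside (0, 60))
  t = (30 x 2 + 115) / 5.5 = 31.82
  t = (30 x 2 - 245) / 5.5 = -33.64 (outside (0, 60))
  t = (30 x 2 + 245) / 5.5 = 55.45
Valid solutions in (0, 60): {31.82, 55.45} minutes.
The second occurrence is t = 55.45 minutes.
The hands form a 115-degree angle at 55.45 minutes past 2:00.

Final answer: 55.45 minutes past 2:00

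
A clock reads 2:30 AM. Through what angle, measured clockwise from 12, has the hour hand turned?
The hour hand moves 30 degrees per hour and 0.5 degrees per minute.
At 2:30: (2) x 30 + 30 x 0.5 = 60 + 15 = 75 degrees

Final answer: 75 degrees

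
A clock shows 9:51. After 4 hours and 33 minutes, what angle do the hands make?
First find the time 4 hours and 33 minutes after 9:51.
Total minutes: 9 x 60 + 51 + 4 x 60 + 33 = 864.
864 mod 720 = 144 minutes = 2:24.
Now compute the angle at 2:24:
Hour hand: 2 x 30 + 24 x 0.5 = 72 degrees
Minute hand: 24 x 6 = 144 degrees
Difference: |72 - 144| = 72 degrees
The angle is 72 degrees

Final answer: 72 degrees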